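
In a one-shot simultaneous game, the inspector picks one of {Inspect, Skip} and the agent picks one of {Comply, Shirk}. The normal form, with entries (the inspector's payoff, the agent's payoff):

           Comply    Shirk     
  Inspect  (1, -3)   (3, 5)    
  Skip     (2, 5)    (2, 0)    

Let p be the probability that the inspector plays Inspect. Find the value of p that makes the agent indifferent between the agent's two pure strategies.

Set the agent's expected payoff from Comply equal to that from Shirk:
  the agent's payoff to Comply: p·(-3) + (1−p)·5 = -8p + 5
  the agent's payoff to Shirk: p·5 + (1−p)·0 = 5p
  -8p + 5 = 5p  ⇒  -13p = -5  ⇒  p = 5/13.

p = 5/13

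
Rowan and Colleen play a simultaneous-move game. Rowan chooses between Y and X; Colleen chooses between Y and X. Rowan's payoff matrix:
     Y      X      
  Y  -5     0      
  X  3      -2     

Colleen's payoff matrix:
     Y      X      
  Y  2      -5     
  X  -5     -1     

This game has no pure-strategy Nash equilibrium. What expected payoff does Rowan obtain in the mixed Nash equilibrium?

-1

Rowan's indifference between Y and X determines Colleen's mixing probability q:
  Rowan's expected payoff from Y: q·(-5) + (1−q)·0 = -5q
  Rowan's expected payoff from X: q·3 + (1−q)·(-2) = 5q - 2
  -5q = 5q - 2  ⇒  -10q = -2  ⇒  q = 1/5.
At equilibrium Rowan is indifferent across rows, so Rowan's payoff equals the payoff from Y: (1/5)·(-5) + (4/5)·0 = -1.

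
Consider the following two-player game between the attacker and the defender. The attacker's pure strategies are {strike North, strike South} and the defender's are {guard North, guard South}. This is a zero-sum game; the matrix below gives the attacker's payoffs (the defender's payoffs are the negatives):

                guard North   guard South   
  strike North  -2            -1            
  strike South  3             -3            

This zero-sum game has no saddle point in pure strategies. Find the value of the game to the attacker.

v = -9/7

The attacker's indifference between strike North and strike South determines the defender's mixing probability q:
  the attacker's expected payoff from strike North: q·(-2) + (1−q)·(-1) = -q - 1
  the attacker's expected payoff from strike South: q·3 + (1−q)·(-3) = 6q - 3
  -q - 1 = 6q - 3  ⇒  -7q = -2  ⇒  q = 2/7.
The value is the attacker's expected payoff against this mix (using strike North): (2/7)·(-2) + (5/7)·(-1) = -9/7.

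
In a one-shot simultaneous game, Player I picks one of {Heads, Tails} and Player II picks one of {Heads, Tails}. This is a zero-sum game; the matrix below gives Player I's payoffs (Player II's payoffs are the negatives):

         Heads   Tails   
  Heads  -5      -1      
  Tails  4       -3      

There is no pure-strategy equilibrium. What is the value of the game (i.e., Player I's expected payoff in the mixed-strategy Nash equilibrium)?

In a mixed equilibrium Player I is indifferent between Heads and Tails; this condition fixes q.
  Player I's expected payoff from Heads: q·(-5) + (1−q)·(-1) = -4q - 1
  Player I's expected payoff from Tails: q·4 + (1−q)·(-3) = 7q - 3
  -4q - 1 = 7q - 3  ⇒  -11q = -2  ⇒  q = 2/11.
The value is Player I's expected payoff against this mix (using Heads): (2/11)·(-5) + (9/11)·(-1) = -19/11.

v = -19/11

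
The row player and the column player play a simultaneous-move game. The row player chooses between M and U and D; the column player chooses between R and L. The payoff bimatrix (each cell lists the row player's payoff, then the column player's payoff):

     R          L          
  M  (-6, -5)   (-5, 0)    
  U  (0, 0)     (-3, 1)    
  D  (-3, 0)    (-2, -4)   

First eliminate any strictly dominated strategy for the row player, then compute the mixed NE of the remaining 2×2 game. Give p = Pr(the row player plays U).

p = 4/5

The row player's strategy M is strictly dominated by D: -3 > -6 and -2 > -5. Eliminate M.
The row player's mix must leave the column player indifferent between R and L.
  the column player's payoff to R: p·0 + (1−p)·0 = 0
  the column player's payoff to L: p·1 + (1−p)·(-4) = 5p - 4
  0 = 5p - 4  ⇒  -5p = -4  ⇒  p = 4/5.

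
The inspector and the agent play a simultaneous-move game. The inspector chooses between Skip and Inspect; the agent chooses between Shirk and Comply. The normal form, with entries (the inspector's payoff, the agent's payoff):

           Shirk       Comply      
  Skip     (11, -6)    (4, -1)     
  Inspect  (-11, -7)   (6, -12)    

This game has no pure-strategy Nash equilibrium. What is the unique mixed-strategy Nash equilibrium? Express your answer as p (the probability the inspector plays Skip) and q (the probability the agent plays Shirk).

Set the agent's expected payoff from Shirk equal to that from Comply:
  the agent's payoff to Shirk: p·(-6) + (1−p)·(-7) = p - 7
  the agent's payoff to Comply: p·(-1) + (1−p)·(-12) = 11p - 12
  p - 7 = 11p - 12  ⇒  -10p = -5  ⇒  p = 1/2.
The inspector's indifference between Skip and Inspect determines the agent's mixing probability q:
  the inspector's expected payoff from Skip: q·11 + (1−q)·4 = 7q + 4
  the inspector's expected payoff from Inspect: q·(-11) + (1−q)·6 = -17q + 6
  7q + 4 = -17q + 6  ⇒  24q = 2  ⇒  q = 1/12.

p = 1/2, q = 1/12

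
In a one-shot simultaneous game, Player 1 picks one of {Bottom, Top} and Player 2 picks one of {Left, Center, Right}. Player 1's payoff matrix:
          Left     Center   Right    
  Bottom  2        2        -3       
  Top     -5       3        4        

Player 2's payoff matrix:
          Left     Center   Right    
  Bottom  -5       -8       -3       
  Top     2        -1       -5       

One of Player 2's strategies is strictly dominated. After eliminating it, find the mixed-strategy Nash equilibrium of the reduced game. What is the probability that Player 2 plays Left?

Player 2's strategy Center is strictly dominated by Left: -5 > -8 and 2 > -1. Eliminate Center.
For Player 1 to be willing to mix, Player 1 must be indifferent between Bottom and Top, which pins down Player 2's mix.
  Player 1's expected payoff from Bottom: q·2 + (1−q)·(-3) = 5q - 3
  Player 1's expected payoff from Top: q·(-5) + (1−q)·4 = -9q + 4
  5q - 3 = -9q + 4  ⇒  14q = 7  ⇒  q = 1/2.

q = 1/2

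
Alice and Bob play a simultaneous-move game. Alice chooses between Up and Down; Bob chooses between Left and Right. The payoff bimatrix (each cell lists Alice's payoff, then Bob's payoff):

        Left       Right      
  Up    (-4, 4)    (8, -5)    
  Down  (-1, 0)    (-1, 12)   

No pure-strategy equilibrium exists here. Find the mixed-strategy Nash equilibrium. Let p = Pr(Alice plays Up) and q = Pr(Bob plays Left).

Bob's indifference between Left and Right determines Alice's mixing probability p:
  Bob's payoff to Left: p·4 + (1−p)·0 = 4p
  Bob's payoff to Right: p·(-5) + (1−p)·12 = -17p + 12
  4p = -17p + 12  ⇒  21p = 12  ⇒  p = 4/7.
Alice's indifference between Up and Down determines Bob's mixing probability q:
  Alice's expected payoff from Up: q·(-4) + (1−q)·8 = -12q + 8
  Alice's expected payoff from Down: q·(-1) + (1−q)·(-1) = -1
  -12q + 8 = -1  ⇒  -12q = -9  ⇒  q = 3/4.

p = 4/7, q = 3/4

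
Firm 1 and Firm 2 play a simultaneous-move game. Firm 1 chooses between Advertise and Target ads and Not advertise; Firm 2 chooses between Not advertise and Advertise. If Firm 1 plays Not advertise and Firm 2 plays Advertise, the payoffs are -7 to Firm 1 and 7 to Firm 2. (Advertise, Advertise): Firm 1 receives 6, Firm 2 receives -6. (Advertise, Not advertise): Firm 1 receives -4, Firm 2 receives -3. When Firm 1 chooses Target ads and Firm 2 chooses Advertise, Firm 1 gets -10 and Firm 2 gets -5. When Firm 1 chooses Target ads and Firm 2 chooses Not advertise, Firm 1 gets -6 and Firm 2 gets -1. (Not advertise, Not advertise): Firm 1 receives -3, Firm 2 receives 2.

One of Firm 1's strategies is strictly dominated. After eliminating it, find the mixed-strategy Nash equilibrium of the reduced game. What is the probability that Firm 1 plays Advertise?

p = 5/8

Firm 1's strategy Target ads is strictly dominated by Not advertise: -3 > -6 and -7 > -10. Eliminate Target ads.
Firm 2's indifference between Not advertise and Advertise determines Firm 1's mixing probability p:
  Firm 2's payoff to Not advertise: p·(-3) + (1−p)·2 = -5p + 2
  Firm 2's payoff to Advertise: p·(-6) + (1−p)·7 = -13p + 7
  -5p + 2 = -13p + 7  ⇒  8p = 5  ⇒  p = 5/8.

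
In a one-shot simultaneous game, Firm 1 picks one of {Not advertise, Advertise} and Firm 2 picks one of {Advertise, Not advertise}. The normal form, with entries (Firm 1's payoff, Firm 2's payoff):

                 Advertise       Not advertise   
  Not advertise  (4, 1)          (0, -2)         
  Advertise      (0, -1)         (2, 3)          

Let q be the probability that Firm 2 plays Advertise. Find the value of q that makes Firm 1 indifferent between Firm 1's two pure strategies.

q = 1/3

Firm 1's indifference between Not advertise and Advertise determines Firm 2's mixing probability q:
  Firm 1's expected payoff from Not advertise: q·4 + (1−q)·0 = 4q
  Firm 1's expected payoff from Advertise: q·0 + (1−q)·2 = -2q + 2
  4q = -2q + 2  ⇒  6q = 2  ⇒  q = 1/3.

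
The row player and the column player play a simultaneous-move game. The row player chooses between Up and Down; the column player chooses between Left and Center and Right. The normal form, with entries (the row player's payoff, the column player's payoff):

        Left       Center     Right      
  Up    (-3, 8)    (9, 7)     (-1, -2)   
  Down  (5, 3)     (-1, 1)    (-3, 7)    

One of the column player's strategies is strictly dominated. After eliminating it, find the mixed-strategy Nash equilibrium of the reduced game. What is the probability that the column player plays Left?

The column player's strategy Center is strictly dominated by Left: 8 > 7 and 3 > 1. Eliminate Center.
In a mixed equilibrium the row player is indifferent between Up and Down; this condition fixes q.
  the row player's payoff from Up: q·(-3) + (1−q)·(-1) = -2q - 1
  the row player's payoff from Down: q·5 + (1−q)·(-3) = 8q - 3
  -2q - 1 = 8q - 3  ⇒  -10q = -2  ⇒  q = 1/5.

q = 1/5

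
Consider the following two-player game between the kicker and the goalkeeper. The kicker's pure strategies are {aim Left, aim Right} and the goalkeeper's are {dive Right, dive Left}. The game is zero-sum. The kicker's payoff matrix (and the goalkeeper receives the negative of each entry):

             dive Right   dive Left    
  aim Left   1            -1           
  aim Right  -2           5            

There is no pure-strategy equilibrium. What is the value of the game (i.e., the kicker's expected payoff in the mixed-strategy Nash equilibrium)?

v = 1/3

Set the kicker's expected payoff from aim Left equal to that from aim Right:
  the kicker's payoff from aim Left: q·1 + (1−q)·(-1) = 2q - 1
  the kicker's payoff from aim Right: q·(-2) + (1−q)·5 = -7q + 5
  2q - 1 = -7q + 5  ⇒  9q = 6  ⇒  q = 2/3.
The value is the kicker's expected payoff against this mix (using aim Left): (2/3)·1 + (1/3)·(-1) = 1/3.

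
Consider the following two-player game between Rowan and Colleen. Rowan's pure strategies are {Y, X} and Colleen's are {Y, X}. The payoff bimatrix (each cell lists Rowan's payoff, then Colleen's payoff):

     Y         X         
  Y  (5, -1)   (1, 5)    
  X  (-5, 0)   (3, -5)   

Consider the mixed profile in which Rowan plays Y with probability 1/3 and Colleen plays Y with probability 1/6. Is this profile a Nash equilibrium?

Given Rowan's mix p = 1/3, Colleen's payoff from Y is -1/3 but from X is -5/3. Colleen strictly prefers Y, so Colleen would not mix.
So the proposed profile is not a Nash equilibrium.

No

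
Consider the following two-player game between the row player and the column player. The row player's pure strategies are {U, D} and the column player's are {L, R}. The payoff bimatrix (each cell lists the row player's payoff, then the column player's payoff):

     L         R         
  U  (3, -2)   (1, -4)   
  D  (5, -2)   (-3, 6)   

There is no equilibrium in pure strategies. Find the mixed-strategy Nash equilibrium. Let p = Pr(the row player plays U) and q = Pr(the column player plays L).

p = 4/5, q = 2/3

The row player's mix must leave the column player indifferent between L and R.
  the column player's expected payoff from L: p·(-2) + (1−p)·(-2) = -2
  the column player's expected payoff from R: p·(-4) + (1−p)·6 = -10p + 6
  -2 = -10p + 6  ⇒  10p = 8  ⇒  p = 4/5.
For the row player to be willing to mix, the row player must be indifferent between U and D, which pins down the column player's mix.
  the row player's payoff to U: q·3 + (1−q)·1 = 2q + 1
  the row player's payoff to D: q·5 + (1−q)·(-3) = 8q - 3
  2q + 1 = 8q - 3  ⇒  -6q = -4  ⇒  q = 2/3.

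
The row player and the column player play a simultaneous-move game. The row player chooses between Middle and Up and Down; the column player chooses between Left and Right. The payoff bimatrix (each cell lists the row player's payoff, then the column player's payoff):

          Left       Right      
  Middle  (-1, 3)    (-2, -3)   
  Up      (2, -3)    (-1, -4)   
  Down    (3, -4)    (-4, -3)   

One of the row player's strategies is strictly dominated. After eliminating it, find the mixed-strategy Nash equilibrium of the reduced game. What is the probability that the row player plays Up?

The row player's strategy Middle is strictly dominated by Up: 2 > -1 and -1 > -2. Eliminate Middle.
The row player's mix must leave the column player indifferent between Left and Right.
  the column player's payoff to Left: p·(-3) + (1−p)·(-4) = p - 4
  the column player's payoff to Right: p·(-4) + (1−p)·(-3) = -p - 3
  p - 4 = -p - 3  ⇒  2p = 1  ⇒  p = 1/2.

p = 1/2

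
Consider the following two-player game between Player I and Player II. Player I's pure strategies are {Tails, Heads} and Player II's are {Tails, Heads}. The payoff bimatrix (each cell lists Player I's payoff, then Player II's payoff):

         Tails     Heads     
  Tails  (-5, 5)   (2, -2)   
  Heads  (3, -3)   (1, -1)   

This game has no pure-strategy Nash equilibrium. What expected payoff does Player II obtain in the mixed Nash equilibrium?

-11/9

Player II's indifference between Tails and Heads determines Player I's mixing probability p:
  Player II's payoff to Tails: p·5 + (1−p)·(-3) = 8p - 3
  Player II's payoff to Heads: p·(-2) + (1−p)·(-1) = -p - 1
  8p - 3 = -p - 1  ⇒  9p = 2  ⇒  p = 2/9.
At equilibrium Player II is indifferent across columns, so Player II's payoff equals the payoff from Tails: (2/9)·5 + (7/9)·(-3) = -11/9.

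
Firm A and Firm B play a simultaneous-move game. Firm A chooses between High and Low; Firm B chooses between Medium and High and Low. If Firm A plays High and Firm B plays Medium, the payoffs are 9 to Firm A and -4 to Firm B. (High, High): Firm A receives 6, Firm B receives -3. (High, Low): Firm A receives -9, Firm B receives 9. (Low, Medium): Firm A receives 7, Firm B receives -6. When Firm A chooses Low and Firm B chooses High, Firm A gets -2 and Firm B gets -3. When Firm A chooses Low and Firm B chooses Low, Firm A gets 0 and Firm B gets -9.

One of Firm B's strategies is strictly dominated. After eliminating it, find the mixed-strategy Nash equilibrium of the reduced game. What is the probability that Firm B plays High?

q = 9/17

Firm B's strategy Medium is strictly dominated by High: -3 > -4 and -3 > -6. Eliminate Medium.
Set Firm A's expected payoff from High equal to that from Low:
  Firm A's payoff from High: q·6 + (1−q)·(-9) = 15q - 9
  Firm A's payoff from Low: q·(-2) + (1−q)·0 = -2q
  15q - 9 = -2q  ⇒  17q = 9  ⇒  q = 9/17.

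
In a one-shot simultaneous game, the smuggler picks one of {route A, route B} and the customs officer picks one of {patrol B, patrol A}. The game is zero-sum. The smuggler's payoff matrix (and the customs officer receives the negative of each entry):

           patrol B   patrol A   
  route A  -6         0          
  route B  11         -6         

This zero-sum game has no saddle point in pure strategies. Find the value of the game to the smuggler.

v = -36/23

For the smuggler to be willing to mix, the smuggler must be indifferent between route A and route B, which pins down the customs officer's mix.
  the smuggler's expected payoff from route A: q·(-6) + (1−q)·0 = -6q
  the smuggler's expected payoff from route B: q·11 + (1−q)·(-6) = 17q - 6
  -6q = 17q - 6  ⇒  -23q = -6  ⇒  q = 6/23.
The value is the smuggler's expected payoff against this mix (using route A): (6/23)·(-6) + (17/23)·0 = -36/23.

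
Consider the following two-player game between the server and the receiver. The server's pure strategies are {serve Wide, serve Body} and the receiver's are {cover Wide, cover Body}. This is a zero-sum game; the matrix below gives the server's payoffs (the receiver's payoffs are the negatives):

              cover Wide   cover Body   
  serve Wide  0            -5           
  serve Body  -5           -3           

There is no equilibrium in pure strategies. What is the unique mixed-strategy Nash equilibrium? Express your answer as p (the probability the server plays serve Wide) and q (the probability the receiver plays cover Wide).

p = 2/7, q = 2/7

For the receiver to be willing to mix, the receiver must be indifferent between cover Wide and cover Body, which pins down the server's mix.
  the receiver's payoff to cover Wide: p·0 + (1−p)·5 = -5p + 5
  the receiver's payoff to cover Body: p·5 + (1−p)·3 = 2p + 3
  -5p + 5 = 2p + 3  ⇒  -7p = -2  ⇒  p = 2/7.
For the server to be willing to mix, the server must be indifferent between serve Wide and serve Body, which pins down the receiver's mix.
  the server's payoff from serve Wide: q·0 + (1−q)·(-5) = 5q - 5
  the server's payoff from serve Body: q·(-5) + (1−q)·(-3) = -2q - 3
  5q - 5 = -2q - 3  ⇒  7q = 2  ⇒  q = 2/7.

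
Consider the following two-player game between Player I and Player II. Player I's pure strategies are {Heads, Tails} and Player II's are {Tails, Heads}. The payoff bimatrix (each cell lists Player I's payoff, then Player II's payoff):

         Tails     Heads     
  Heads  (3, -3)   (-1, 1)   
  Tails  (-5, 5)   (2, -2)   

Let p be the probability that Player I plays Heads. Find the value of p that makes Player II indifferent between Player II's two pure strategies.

In a mixed equilibrium Player II is indifferent between Tails and Heads; this condition fixes p.
  Player II's payoff to Tails: p·(-3) + (1−p)·5 = -8p + 5
  Player II's payoff to Heads: p·1 + (1−p)·(-2) = 3p - 2
  -8p + 5 = 3p - 2  ⇒  -11p = -7  ⇒  p = 7/11.

p = 7/11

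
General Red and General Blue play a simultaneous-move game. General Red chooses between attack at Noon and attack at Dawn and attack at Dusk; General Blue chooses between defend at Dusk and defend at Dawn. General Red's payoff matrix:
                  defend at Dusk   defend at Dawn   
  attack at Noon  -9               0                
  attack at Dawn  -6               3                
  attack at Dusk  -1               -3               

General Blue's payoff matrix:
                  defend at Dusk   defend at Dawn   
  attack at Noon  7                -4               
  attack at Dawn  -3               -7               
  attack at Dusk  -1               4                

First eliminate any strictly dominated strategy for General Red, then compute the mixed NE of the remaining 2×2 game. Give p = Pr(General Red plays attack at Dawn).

General Red's strategy attack at Noon is strictly dominated by attack at Dawn: -6 > -9 and 3 > 0. Eliminate attack at Noon.
Set General Blue's expected payoff from defend at Dusk equal to that from defend at Dawn:
  General Blue's payoff from defend at Dusk: p·(-3) + (1−p)·(-1) = -2p - 1
  General Blue's payoff from defend at Dawn: p·(-7) + (1−p)·4 = -11p + 4
  -2p - 1 = -11p + 4  ⇒  9p = 5  ⇒  p = 5/9.

p = 5/9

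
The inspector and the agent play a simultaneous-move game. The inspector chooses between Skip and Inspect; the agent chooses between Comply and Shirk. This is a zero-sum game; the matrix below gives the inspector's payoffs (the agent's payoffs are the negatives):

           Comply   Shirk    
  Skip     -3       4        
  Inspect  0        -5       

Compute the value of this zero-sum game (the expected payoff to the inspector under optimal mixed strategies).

v = -5/4

In a mixed equilibrium the inspector is indifferent between Skip and Inspect; this condition fixes q.
  the inspector's payoff to Skip: q·(-3) + (1−q)·4 = -7q + 4
  the inspector's payoff to Inspect: q·0 + (1−q)·(-5) = 5q - 5
  -7q + 4 = 5q - 5  ⇒  -12q = -9  ⇒  q = 3/4.
The value is the inspector's expected payoff against this mix (using Skip): (3/4)·(-3) + (1/4)·4 = -5/4.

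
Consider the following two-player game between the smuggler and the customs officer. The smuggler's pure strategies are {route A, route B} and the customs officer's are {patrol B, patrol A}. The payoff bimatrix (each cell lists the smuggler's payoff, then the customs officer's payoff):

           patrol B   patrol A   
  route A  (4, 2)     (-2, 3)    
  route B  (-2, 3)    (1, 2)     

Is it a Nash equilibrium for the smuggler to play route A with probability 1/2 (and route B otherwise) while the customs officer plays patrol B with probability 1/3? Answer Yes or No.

Check the customs officer's indifference given the smuggler's mix p = 1/2:
  payoff from patrol B = 5/2; payoff from patrol A = 5/2 — equal.
Check the smuggler's indifference given the customs officer's mix q = 1/3:
  payoff from route A = 0; payoff from route B = 0 — equal.
Both players are indifferent, so neither can profitably deviate.

Yes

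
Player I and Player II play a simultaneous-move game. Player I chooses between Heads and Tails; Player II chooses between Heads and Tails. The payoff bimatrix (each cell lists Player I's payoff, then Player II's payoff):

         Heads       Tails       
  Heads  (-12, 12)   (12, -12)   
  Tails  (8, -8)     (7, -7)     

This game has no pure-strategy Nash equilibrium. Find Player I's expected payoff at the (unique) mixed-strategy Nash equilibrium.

In a mixed equilibrium Player I is indifferent between Heads and Tails; this condition fixes q.
  Player I's expected payoff from Heads: q·(-12) + (1−q)·12 = -24q + 12
  Player I's expected payoff from Tails: q·8 + (1−q)·7 = q + 7
  -24q + 12 = q + 7  ⇒  -25q = -5  ⇒  q = 1/5.
At equilibrium Player I is indifferent across rows, so Player I's payoff equals the payoff from Heads: (1/5)·(-12) + (4/5)·12 = 36/5.

36/5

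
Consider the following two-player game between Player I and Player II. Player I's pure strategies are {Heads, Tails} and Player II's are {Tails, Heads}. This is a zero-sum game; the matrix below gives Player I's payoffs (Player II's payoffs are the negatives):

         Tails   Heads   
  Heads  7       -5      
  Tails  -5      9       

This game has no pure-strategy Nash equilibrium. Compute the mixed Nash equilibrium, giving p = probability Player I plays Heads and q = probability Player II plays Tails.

p = 7/13, q = 7/13

Set Player II's expected payoff from Tails equal to that from Heads:
  Player II's expected payoff from Tails: p·(-7) + (1−p)·5 = -12p + 5
  Player II's expected payoff from Heads: p·5 + (1−p)·(-9) = 14p - 9
  -12p + 5 = 14p - 9  ⇒  -26p = -14  ⇒  p = 7/13.
Player II's mix must leave Player I indifferent between Heads and Tails.
  Player I's expected payoff from Heads: q·7 + (1−q)·(-5) = 12q - 5
  Player I's expected payoff from Tails: q·(-5) + (1−q)·9 = -14q + 9
  12q - 5 = -14q + 9  ⇒  26q = 14  ⇒  q = 7/13.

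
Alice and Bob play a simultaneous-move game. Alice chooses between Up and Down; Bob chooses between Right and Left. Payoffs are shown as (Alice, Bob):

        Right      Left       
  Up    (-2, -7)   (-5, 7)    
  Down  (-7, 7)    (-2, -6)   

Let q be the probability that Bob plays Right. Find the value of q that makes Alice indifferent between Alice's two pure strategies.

In a mixed equilibrium Alice is indifferent between Up and Down; this condition fixes q.
  Alice's expected payoff from Up: q·(-2) + (1−q)·(-5) = 3q - 5
  Alice's expected payoff from Down: q·(-7) + (1−q)·(-2) = -5q - 2
  3q - 5 = -5q - 2  ⇒  8q = 3  ⇒  q = 3/8.

q = 3/8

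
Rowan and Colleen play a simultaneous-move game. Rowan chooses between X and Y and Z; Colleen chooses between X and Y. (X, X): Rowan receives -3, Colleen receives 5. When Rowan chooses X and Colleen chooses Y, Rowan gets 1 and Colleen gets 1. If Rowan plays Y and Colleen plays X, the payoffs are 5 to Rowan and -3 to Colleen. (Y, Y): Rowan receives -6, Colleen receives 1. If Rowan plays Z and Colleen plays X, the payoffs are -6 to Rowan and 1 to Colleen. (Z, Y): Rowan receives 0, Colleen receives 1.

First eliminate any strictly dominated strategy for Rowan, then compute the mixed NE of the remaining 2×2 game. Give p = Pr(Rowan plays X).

p = 1/2

Rowan's strategy Z is strictly dominated by X: -3 > -6 and 1 > 0. Eliminate Z.
Set Colleen's expected payoff from X equal to that from Y:
  Colleen's expected payoff from X: p·5 + (1−p)·(-3) = 8p - 3
  Colleen's expected payoff from Y: p·1 + (1−p)·1 = 1
  8p - 3 = 1  ⇒  8p = 4  ⇒  p = 1/2.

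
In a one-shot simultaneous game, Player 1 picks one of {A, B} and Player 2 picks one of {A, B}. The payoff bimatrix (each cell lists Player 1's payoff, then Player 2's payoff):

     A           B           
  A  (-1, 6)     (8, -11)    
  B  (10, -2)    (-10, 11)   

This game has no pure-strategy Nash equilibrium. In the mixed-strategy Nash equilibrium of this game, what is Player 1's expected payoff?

Player 1's indifference between A and B determines Player 2's mixing probability q:
  Player 1's expected payoff from A: q·(-1) + (1−q)·8 = -9q + 8
  Player 1's expected payoff from B: q·10 + (1−q)·(-10) = 20q - 10
  -9q + 8 = 20q - 10  ⇒  -29q = -18  ⇒  q = 18/29.
At equilibrium Player 1 is indifferent across rows, so Player 1's payoff equals the payoff from A: (18/29)·(-1) + (11/29)·8 = 70/29.

70/29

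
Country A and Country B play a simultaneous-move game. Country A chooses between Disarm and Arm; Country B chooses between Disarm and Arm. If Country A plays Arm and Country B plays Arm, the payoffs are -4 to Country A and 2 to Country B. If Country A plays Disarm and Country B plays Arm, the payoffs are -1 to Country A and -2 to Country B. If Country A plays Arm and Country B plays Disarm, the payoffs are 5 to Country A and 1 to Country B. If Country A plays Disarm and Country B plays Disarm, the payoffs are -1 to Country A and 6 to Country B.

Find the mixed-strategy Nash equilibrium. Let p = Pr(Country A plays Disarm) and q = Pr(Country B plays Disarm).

p = 1/9, q = 1/3

Set Country B's expected payoff from Disarm equal to that from Arm:
  Country B's expected payoff from Disarm: p·6 + (1−p)·1 = 5p + 1
  Country B's expected payoff from Arm: p·(-2) + (1−p)·2 = -4p + 2
  5p + 1 = -4p + 2  ⇒  9p = 1  ⇒  p = 1/9.
Country B's mix must leave Country A indifferent between Disarm and Arm.
  Country A's expected payoff from Disarm: q·(-1) + (1−q)·(-1) = -1
  Country A's expected payoff from Arm: q·5 + (1−q)·(-4) = 9q - 4
  -1 = 9q - 4  ⇒  -9q = -3  ⇒  q = 1/3.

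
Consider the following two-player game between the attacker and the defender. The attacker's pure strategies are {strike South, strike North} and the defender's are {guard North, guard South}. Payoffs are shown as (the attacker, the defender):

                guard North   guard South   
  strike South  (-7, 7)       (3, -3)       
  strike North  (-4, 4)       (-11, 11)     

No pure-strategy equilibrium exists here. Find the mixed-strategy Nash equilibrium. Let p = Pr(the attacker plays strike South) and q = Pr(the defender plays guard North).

p = 7/17, q = 14/17

The defender's indifference between guard North and guard South determines the attacker's mixing probability p:
  the defender's expected payoff from guard North: p·7 + (1−p)·4 = 3p + 4
  the defender's expected payoff from guard South: p·(-3) + (1−p)·11 = -14p + 11
  3p + 4 = -14p + 11  ⇒  17p = 7  ⇒  p = 7/17.
For the attacker to be willing to mix, the attacker must be indifferent between strike South and strike North, which pins down the defender's mix.
  the attacker's payoff to strike South: q·(-7) + (1−q)·3 = -10q + 3
  the attacker's payoff to strike North: q·(-4) + (1−q)·(-11) = 7q - 11
  -10q + 3 = 7q - 11  ⇒  -17q = -14  ⇒  q = 14/17.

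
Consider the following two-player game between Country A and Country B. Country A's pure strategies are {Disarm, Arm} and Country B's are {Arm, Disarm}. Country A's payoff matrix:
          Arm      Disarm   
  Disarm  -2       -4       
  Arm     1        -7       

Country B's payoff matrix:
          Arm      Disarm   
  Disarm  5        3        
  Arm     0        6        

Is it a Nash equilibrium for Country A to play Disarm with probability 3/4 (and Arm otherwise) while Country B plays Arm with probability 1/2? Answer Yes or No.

Yes

Check Country B's indifference given Country A's mix p = 3/4:
  payoff from Arm = 15/4; payoff from Disarm = 15/4 — equal.
Check Country A's indifference given Country B's mix q = 1/2:
  payoff from Disarm = -3; payoff from Arm = -3 — equal.
Both players are indifferent, so neither can profitably deviate.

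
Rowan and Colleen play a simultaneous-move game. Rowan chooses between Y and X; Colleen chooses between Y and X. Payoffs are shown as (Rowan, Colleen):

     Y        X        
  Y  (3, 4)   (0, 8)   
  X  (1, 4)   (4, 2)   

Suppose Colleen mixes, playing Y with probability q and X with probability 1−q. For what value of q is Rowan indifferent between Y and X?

q = 2/3

Rowan's indifference between Y and X determines Colleen's mixing probability q:
  Rowan's payoff from Y: q·3 + (1−q)·0 = 3q
  Rowan's payoff from X: q·1 + (1−q)·4 = -3q + 4
  3q = -3q + 4  ⇒  6q = 4  ⇒  q = 2/3.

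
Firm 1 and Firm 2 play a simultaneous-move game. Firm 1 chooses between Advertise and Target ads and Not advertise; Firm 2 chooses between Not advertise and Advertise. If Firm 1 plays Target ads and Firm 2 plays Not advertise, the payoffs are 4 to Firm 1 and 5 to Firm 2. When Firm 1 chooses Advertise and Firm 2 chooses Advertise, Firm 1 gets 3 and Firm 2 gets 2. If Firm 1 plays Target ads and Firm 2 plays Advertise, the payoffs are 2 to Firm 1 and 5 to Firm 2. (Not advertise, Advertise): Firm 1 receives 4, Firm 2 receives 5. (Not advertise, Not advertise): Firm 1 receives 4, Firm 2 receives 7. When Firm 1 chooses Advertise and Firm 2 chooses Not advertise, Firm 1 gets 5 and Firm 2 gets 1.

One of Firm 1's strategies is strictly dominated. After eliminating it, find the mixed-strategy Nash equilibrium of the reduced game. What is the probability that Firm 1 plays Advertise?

Firm 1's strategy Target ads is strictly dominated by Advertise: 5 > 4 and 3 > 2. Eliminate Target ads.
Firm 1's mix must leave Firm 2 indifferent between Not advertise and Advertise.
  Firm 2's expected payoff from Not advertise: p·1 + (1−p)·7 = -6p + 7
  Firm 2's expected payoff from Advertise: p·2 + (1−p)·5 = -3p + 5
  -6p + 7 = -3p + 5  ⇒  -3p = -2  ⇒  p = 2/3.

p = 2/3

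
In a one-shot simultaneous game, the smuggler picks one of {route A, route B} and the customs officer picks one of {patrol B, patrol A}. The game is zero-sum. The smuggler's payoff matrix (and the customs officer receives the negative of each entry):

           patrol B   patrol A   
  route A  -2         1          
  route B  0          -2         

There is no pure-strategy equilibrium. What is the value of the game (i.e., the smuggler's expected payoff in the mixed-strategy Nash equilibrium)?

The customs officer's mix must leave the smuggler indifferent between route A and route B.
  the smuggler's payoff from route A: q·(-2) + (1−q)·1 = -3q + 1
  the smuggler's payoff from route B: q·0 + (1−q)·(-2) = 2q - 2
  -3q + 1 = 2q - 2  ⇒  -5q = -3  ⇒  q = 3/5.
The value is the smuggler's expected payoff against this mix (using route A): (3/5)·(-2) + (2/5)·1 = -4/5.

v = -4/5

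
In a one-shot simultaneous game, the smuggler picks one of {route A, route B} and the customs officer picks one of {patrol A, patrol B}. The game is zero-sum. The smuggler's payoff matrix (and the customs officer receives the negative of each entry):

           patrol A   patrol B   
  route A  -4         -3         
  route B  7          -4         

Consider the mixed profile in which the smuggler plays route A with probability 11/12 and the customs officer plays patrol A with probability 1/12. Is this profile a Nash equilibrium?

Check the customs officer's indifference given the smuggler's mix p = 11/12:
  payoff from patrol A = 37/12; payoff from patrol B = 37/12 — equal.
Check the smuggler's indifference given the customs officer's mix q = 1/12:
  payoff from route A = -37/12; payoff from route B = -37/12 — equal.
Both players are indifferent, so neither can profitably deviate.

Yes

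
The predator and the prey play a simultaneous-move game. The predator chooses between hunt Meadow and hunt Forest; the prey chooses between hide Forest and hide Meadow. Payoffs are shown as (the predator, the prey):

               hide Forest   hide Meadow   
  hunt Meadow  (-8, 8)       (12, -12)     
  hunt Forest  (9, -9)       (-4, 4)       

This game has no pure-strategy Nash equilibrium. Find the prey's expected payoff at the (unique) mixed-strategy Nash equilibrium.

-76/33

In a mixed equilibrium the prey is indifferent between hide Forest and hide Meadow; this condition fixes p.
  the prey's expected payoff from hide Forest: p·8 + (1−p)·(-9) = 17p - 9
  the prey's expected payoff from hide Meadow: p·(-12) + (1−p)·4 = -16p + 4
  17p - 9 = -16p + 4  ⇒  33p = 13  ⇒  p = 13/33.
At equilibrium the prey is indifferent across columns, so the prey's payoff equals the payoff from hide Forest: (13/33)·8 + (20/33)·(-9) = -76/33.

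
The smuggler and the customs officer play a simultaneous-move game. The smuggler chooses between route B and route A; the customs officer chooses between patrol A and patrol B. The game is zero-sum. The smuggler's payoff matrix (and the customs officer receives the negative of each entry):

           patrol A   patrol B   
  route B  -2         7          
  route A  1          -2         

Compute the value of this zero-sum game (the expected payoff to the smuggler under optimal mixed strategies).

Set the smuggler's expected payoff from route B equal to that from route A:
  the smuggler's expected payoff from route B: q·(-2) + (1−q)·7 = -9q + 7
  the smuggler's expected payoff from route A: q·1 + (1−q)·(-2) = 3q - 2
  -9q + 7 = 3q - 2  ⇒  -12q = -9  ⇒  q = 3/4.
The value is the smuggler's expected payoff against this mix (using route B): (3/4)·(-2) + (1/4)·7 = 1/4.

v = 1/4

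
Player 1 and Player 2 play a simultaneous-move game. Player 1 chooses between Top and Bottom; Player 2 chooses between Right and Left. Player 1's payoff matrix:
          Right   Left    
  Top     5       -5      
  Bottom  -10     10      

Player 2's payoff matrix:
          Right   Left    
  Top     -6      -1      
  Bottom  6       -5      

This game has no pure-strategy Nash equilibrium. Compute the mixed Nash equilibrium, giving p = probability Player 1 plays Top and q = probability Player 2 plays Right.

p = 11/16, q = 1/2

Player 2's indifference between Right and Left determines Player 1's mixing probability p:
  Player 2's expected payoff from Right: p·(-6) + (1−p)·6 = -12p + 6
  Player 2's expected payoff from Left: p·(-1) + (1−p)·(-5) = 4p - 5
  -12p + 6 = 4p - 5  ⇒  -16p = -11  ⇒  p = 11/16.
Player 1's indifference between Top and Bottom determines Player 2's mixing probability q:
  Player 1's payoff from Top: q·5 + (1−q)·(-5) = 10q - 5
  Player 1's payoff from Bottom: q·(-10) + (1−q)·10 = -20q + 10
  10q - 5 = -20q + 10  ⇒  30q = 15  ⇒  q = 1/2.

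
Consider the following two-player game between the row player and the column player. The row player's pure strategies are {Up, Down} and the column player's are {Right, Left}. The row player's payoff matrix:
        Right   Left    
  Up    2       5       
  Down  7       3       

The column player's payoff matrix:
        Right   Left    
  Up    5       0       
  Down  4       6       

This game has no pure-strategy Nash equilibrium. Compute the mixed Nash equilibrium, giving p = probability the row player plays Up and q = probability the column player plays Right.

p = 2/7, q = 2/7

The column player's indifference between Right and Left determines the row player's mixing probability p:
  the column player's payoff to Right: p·5 + (1−p)·4 = p + 4
  the column player's payoff to Left: p·0 + (1−p)·6 = -6p + 6
  p + 4 = -6p + 6  ⇒  7p = 2  ⇒  p = 2/7.
In a mixed equilibrium the row player is indifferent between Up and Down; this condition fixes q.
  the row player's payoff to Up: q·2 + (1−q)·5 = -3q + 5
  the row player's payoff to Down: q·7 + (1−q)·3 = 4q + 3
  -3q + 5 = 4q + 3  ⇒  -7q = -2  ⇒  q = 2/7.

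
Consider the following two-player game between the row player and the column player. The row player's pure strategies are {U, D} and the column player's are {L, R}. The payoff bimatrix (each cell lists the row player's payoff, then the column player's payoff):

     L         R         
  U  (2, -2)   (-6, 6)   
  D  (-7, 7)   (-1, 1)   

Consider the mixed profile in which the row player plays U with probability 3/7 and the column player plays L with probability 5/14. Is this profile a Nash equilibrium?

Yes

Check the column player's indifference given the row player's mix p = 3/7:
  payoff from L = 22/7; payoff from R = 22/7 — equal.
Check the row player's indifference given the column player's mix q = 5/14:
  payoff from U = -22/7; payoff from D = -22/7 — equal.
Both players are indifferent, so neither can profitably deviate.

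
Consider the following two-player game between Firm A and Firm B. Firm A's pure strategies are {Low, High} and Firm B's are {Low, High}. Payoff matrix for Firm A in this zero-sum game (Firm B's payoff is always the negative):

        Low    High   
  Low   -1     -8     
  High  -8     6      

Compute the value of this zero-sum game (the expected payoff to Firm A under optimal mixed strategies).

v = -10/3

For Firm A to be willing to mix, Firm A must be indifferent between Low and High, which pins down Firm B's mix.
  Firm A's payoff from Low: q·(-1) + (1−q)·(-8) = 7q - 8
  Firm A's payoff from High: q·(-8) + (1−q)·6 = -14q + 6
  7q - 8 = -14q + 6  ⇒  21q = 14  ⇒  q = 2/3.
The value is Firm A's expected payoff against this mix (using Low): (2/3)·(-1) + (1/3)·(-8) = -10/3.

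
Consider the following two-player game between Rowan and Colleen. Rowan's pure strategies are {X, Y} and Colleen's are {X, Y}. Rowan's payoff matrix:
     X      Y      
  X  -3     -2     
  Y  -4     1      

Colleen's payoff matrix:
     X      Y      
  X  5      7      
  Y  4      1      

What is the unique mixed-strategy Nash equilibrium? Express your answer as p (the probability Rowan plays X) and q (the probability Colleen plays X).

Colleen's indifference between X and Y determines Rowan's mixing probability p:
  Colleen's payoff from X: p·5 + (1−p)·4 = p + 4
  Colleen's payoff from Y: p·7 + (1−p)·1 = 6p + 1
  p + 4 = 6p + 1  ⇒  -5p = -3  ⇒  p = 3/5.
Colleen's mix must leave Rowan indifferent between X and Y.
  Rowan's payoff from X: q·(-3) + (1−q)·(-2) = -q - 2
  Rowan's payoff from Y: q·(-4) + (1−q)·1 = -5q + 1
  -q - 2 = -5q + 1  ⇒  4q = 3  ⇒  q = 3/4.

p = 3/5, q = 3/4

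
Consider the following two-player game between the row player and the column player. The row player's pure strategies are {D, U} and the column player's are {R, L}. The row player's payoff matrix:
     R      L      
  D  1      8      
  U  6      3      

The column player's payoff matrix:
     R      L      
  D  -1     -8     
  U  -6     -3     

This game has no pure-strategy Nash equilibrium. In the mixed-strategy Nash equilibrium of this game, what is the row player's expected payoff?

The row player's indifference between D and U determines the column player's mixing probability q:
  the row player's payoff to D: q·1 + (1−q)·8 = -7q + 8
  the row player's payoff to U: q·6 + (1−q)·3 = 3q + 3
  -7q + 8 = 3q + 3  ⇒  -10q = -5  ⇒  q = 1/2.
At equilibrium the row player is indifferent across rows, so the row player's payoff equals the payoff from D: (1/2)·1 + (1/2)·8 = 9/2.

9/2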